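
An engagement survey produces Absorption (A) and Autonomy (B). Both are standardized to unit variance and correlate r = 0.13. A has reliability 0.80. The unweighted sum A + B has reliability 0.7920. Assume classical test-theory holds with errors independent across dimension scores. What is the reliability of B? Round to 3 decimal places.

Var(A+B) = 2 + 2·0.13 = 2.260.
True-score variance = ρ_A + ρ_B + 2·0.13, so 0.7920 = (0.80 + ρ_B + 0.26) / 2.260.
ρ_B = 0.7920·2.260 − 0.80 − 0.26 = 0.730.

0.730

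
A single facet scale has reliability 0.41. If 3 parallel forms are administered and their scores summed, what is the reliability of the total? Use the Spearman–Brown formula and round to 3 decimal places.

0.676

ρ_k = kρ / (1 + (k−1)ρ) = 3·0.41 / (1 + 2·0.41) = 1.230 / 1.820 = 0.676.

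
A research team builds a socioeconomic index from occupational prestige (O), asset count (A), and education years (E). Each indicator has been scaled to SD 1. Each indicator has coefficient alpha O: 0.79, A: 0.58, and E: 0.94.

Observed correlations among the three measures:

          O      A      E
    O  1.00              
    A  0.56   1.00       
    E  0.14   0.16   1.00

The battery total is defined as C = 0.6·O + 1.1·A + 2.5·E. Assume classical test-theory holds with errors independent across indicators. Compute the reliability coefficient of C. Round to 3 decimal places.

0.903

Var(C) = 0.6² + 1.1² + 2.5² + 2·[0.66·0.56 + 1.5·0.14 + 2.75·0.16] = 7.82 + 2.0392 = 9.8592.
Because errors are independent across components, Cov(Tᵢ,Tⱼ) = Cov(Xᵢ,Xⱼ); the off-diagonal part of the true-score variance is the same as above.
True-score variance = [0.6²·0.79 + 1.1²·0.58 + 2.5²·0.94] + 2.0392 = 6.8612 + 2.0392 = 8.9004.
Reliability = 8.9004 / 9.8592 = 0.903.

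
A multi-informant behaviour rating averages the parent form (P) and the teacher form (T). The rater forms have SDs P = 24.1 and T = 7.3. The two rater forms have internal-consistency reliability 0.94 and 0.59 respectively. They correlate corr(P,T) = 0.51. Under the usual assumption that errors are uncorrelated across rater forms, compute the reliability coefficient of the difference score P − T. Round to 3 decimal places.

0.875

Var(P−T) = 24.1² + 7.3² − 2·24.1·7.3·0.51 = 634.1 − 179.449 = 454.651.
Under uncorrelated errors the observed covariances equal the true-score covariances, so only the own-variance terms attenuate.
True-score variance = [24.1²·0.94 + 7.3²·0.59] − 179.449 = 577.403 − 179.449 = 397.954.
Reliability = 397.954 / 454.651 = 0.875.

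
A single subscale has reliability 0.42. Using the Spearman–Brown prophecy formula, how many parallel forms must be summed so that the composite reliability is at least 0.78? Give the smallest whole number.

5

k ≥ ρ*(1−ρ₁)/(ρ₁(1−ρ*)) = 0.78·0.58 / (0.42·0.22) = 4.896.
Smallest integer k = 5.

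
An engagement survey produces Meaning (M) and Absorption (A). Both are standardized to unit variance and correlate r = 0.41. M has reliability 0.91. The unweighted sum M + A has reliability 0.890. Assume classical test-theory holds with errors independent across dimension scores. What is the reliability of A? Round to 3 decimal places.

Var(M+A) = 2 + 2·0.41 = 2.820.
True-score variance = ρ_M + ρ_A + 2·0.41, so 0.890 = (0.91 + ρ_A + 0.82) / 2.820.
ρ_A = 0.890·2.820 − 0.91 − 0.82 = 0.780.

0.780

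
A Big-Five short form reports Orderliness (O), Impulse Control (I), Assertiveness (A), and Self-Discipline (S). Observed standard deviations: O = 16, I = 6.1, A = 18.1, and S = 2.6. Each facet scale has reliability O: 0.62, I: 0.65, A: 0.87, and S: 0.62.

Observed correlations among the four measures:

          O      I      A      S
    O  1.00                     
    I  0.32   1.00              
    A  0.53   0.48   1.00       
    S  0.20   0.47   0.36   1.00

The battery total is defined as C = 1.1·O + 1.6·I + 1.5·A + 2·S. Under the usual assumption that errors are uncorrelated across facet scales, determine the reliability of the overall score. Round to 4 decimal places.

Var(C) = 1.1²·16² + 1.6²·6.1² + 1.5²·18.1² + 2²·2.6² + 2·[1.76·16·6.1·0.32 + 1.65·16·18.1·0.53 + 2.2·16·2.6·0.20 + 2.4·6.1·18.1·0.48 + 3.2·6.1·2.6·0.47 + 3·18.1·2.6·0.36] = 1169.18 + 1056.8 = 2225.98.
Because errors are independent across components, Cov(Tᵢ,Tⱼ) = Cov(Xᵢ,Xⱼ); the off-diagonal part of the true-score variance is the same as above.
True-score variance = [1.1²·16²·0.62 + 1.6²·6.1²·0.65 + 1.5²·18.1²·0.87 + 2²·2.6²·0.62] + 1056.8 = 912.03 + 1056.8 = 1968.83.
Reliability = 1968.83 / 2225.98 = 0.8845.

0.8845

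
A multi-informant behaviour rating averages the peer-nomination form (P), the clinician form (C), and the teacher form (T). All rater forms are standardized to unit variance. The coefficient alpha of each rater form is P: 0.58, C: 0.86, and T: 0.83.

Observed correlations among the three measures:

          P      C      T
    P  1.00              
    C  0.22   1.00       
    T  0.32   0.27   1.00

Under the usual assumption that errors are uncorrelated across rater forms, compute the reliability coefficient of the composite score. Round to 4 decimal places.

0.8420

Var(P+C+T) = 3 + 2·[0.22 + 0.32 + 0.27] = 3 + 1.62 = 4.62.
Under uncorrelated errors the observed covariances equal the true-score covariances, so only the own-variance terms attenuate.
True-score variance = [0.58 + 0.86 + 0.83] + 1.62 = 2.27 + 1.62 = 3.89.
Reliability = 3.89 / 4.62 = 0.8420.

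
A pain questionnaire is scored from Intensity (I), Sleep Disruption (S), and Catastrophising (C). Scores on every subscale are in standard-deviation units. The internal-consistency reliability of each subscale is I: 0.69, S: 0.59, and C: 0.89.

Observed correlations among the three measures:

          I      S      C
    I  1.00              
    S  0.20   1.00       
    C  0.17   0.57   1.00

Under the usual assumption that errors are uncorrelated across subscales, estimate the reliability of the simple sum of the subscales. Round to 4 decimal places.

0.8299

Var(I+S+C) = 3 + 2·[0.20 + 0.17 + 0.57] = 3 + 1.88 = 4.88.
With uncorrelated errors the cross-covariances are all true-score covariance, so they carry over unchanged; only the diagonal terms shrink to ρᵢσᵢ².
True-score variance = [0.69 + 0.59 + 0.89] + 1.88 = 2.17 + 1.88 = 4.05.
Reliability = 4.05 / 4.88 = 0.8299.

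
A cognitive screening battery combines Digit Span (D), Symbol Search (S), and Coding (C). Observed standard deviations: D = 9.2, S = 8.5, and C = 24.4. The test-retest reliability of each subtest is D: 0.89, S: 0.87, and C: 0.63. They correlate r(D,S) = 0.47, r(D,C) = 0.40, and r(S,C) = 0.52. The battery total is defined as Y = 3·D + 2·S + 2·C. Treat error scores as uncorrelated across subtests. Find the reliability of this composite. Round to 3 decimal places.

Var(Y) = 3²·9.2² + 2²·8.5² + 2²·24.4² + 2·[6·9.2·8.5·0.47 + 6·9.2·24.4·0.40 + 4·8.5·24.4·0.52] = 3432.2 + 2381.34 = 5813.54.
Under uncorrelated errors the observed covariances equal the true-score covariances, so only the own-variance terms attenuate.
True-score variance = [3²·9.2²·0.89 + 2²·8.5²·0.87 + 2²·24.4²·0.63] + 2381.34 = 2429.7 + 2381.34 = 4811.04.
Reliability = 4811.04 / 5813.54 = 0.828.

0.828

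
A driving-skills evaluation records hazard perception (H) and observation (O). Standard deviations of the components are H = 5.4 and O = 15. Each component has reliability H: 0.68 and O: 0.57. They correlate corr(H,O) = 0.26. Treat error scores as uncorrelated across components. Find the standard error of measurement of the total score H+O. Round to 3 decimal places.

Var(total) = 254.16 + 42.12 = 296.28.
True-score variance = 148.079 + 42.12 = 190.199, so reliability = 0.6420.
Error variance = 296.28 − 190.199 = 106.081; SEM = √106.081 = 10.300.

10.300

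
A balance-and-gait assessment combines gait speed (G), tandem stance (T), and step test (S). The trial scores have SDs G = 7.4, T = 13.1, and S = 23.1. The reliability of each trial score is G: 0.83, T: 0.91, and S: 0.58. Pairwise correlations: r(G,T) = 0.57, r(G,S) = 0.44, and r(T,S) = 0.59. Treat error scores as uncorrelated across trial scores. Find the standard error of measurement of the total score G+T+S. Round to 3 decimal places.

15.776

Var(total) = 759.98 + 618.019 = 1378.
True-score variance = 511.11 + 618.019 = 1129.13, so reliability = 0.8194.
Error variance = 1378 − 1129.13 = 248.87; SEM = √248.87 = 15.776.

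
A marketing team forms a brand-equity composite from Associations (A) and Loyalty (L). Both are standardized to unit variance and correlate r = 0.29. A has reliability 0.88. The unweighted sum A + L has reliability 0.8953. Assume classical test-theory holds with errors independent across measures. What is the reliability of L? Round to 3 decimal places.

0.850

Var(A+L) = 2 + 2·0.29 = 2.580.
True-score variance = ρ_A + ρ_L + 2·0.29, so 0.8953 = (0.88 + ρ_L + 0.58) / 2.580.
ρ_L = 0.8953·2.580 − 0.88 − 0.58 = 0.850.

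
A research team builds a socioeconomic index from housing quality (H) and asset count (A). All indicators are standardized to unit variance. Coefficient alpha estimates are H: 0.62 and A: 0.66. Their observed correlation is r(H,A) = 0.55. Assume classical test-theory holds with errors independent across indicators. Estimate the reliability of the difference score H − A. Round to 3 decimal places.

Var(H−A) = 1 + 1 − 2·0.55 = 2 − 1.1 = 0.9.
Under uncorrelated errors the observed covariances equal the true-score covariances, so only the own-variance terms attenuate.
True-score variance = [0.62 + 0.66] − 1.1 = 1.28 − 1.1 = 0.18.
Reliability = 0.18 / 0.9 = 0.200.

0.200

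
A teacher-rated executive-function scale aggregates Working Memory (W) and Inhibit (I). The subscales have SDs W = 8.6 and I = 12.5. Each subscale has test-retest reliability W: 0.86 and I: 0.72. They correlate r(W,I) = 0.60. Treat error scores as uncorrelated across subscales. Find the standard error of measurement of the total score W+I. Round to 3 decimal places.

7.356

Var(total) = 230.21 + 129 = 359.21.
True-score variance = 176.106 + 129 = 305.106, so reliability = 0.8494.
Error variance = 359.21 − 305.106 = 54.1044; SEM = √54.1044 = 7.356.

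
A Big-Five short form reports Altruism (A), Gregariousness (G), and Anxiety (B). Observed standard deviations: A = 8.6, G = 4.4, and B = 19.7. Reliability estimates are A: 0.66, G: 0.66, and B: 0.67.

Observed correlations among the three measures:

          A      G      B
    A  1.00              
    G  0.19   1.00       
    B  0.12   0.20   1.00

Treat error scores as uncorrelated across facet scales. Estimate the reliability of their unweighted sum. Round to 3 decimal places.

Var(A+G+B) = 8.6² + 4.4² + 19.7² + 2·[8.6·4.4·0.19 + 8.6·19.7·0.12 + 4.4·19.7·0.20] = 481.41 + 89.712 = 571.122.
Under uncorrelated errors the observed covariances equal the true-score covariances, so only the own-variance terms attenuate.
True-score variance = [8.6²·0.66 + 4.4²·0.66 + 19.7²·0.67] + 89.712 = 321.612 + 89.712 = 411.324.
Reliability = 411.324 / 571.122 = 0.720.

0.720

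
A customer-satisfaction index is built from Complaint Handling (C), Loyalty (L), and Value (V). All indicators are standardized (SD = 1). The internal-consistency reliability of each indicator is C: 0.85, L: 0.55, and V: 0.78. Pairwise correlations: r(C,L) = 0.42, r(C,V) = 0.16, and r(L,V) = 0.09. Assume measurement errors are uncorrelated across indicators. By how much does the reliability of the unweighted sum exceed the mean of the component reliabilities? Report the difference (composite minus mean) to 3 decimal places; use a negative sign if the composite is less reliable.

Var(sum) = 3 + 1.34 = 4.34; true-score variance = 2.18 + 1.34 = 3.52; composite reliability = 0.8111.
Mean component reliability = 0.7267.
Difference = 0.8111 − 0.7267 = 0.084.

0.084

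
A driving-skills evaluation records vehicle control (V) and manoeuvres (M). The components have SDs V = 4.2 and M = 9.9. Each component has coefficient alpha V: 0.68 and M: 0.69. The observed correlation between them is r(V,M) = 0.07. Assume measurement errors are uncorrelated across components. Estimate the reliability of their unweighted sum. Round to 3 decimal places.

Var(V+M) = 4.2² + 9.9² + 2·[4.2·9.9·0.07] = 115.65 + 5.8212 = 121.471.
With uncorrelated errors the cross-covariances are all true-score covariance, so they carry over unchanged; only the diagonal terms shrink to ρᵢσᵢ².
True-score variance = [4.2²·0.68 + 9.9²·0.69] + 5.8212 = 79.6221 + 5.8212 = 85.4433.
Reliability = 85.4433 / 121.471 = 0.703.

0.703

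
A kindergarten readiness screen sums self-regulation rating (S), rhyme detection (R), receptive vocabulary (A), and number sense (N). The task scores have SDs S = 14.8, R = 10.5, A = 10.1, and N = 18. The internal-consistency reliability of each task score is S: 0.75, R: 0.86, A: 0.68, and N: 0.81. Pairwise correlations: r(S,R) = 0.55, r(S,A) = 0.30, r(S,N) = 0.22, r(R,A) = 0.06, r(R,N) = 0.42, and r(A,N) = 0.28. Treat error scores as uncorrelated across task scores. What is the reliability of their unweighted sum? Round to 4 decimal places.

Var(S+R+A+N) = 14.8² + 10.5² + 10.1² + 18² + 2·[14.8·10.5·0.55 + 14.8·10.1·0.30 + 14.8·18·0.22 + 10.5·10.1·0.06 + 10.5·18·0.42 + 10.1·18·0.28] = 755.3 + 651.138 = 1406.44.
Because errors are independent across components, Cov(Tᵢ,Tⱼ) = Cov(Xᵢ,Xⱼ); the off-diagonal part of the true-score variance is the same as above.
True-score variance = [14.8²·0.75 + 10.5²·0.86 + 10.1²·0.68 + 18²·0.81] + 651.138 = 590.902 + 651.138 = 1242.04.
Reliability = 1242.04 / 1406.44 = 0.8831.

0.8831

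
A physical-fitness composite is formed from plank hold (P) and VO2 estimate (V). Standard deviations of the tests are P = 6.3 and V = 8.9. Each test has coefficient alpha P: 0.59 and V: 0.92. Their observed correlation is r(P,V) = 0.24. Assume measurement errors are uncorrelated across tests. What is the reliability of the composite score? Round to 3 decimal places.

0.845

Var(P+V) = 6.3² + 8.9² + 2·[6.3·8.9·0.24] = 118.9 + 26.9136 = 145.814.
Because errors are independent across components, Cov(Tᵢ,Tⱼ) = Cov(Xᵢ,Xⱼ); the off-diagonal part of the true-score variance is the same as above.
True-score variance = [6.3²·0.59 + 8.9²·0.92] + 26.9136 = 96.2903 + 26.9136 = 123.204.
Reliability = 123.204 / 145.814 = 0.845.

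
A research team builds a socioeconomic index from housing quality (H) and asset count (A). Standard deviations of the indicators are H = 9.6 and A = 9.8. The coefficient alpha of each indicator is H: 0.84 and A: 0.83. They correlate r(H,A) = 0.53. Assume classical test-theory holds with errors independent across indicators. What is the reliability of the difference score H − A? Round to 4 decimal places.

Var(H−A) = 9.6² + 9.8² − 2·9.6·9.8·0.53 = 188.2 − 99.7248 = 88.4752.
Under uncorrelated errors the observed covariances equal the true-score covariances, so only the own-variance terms attenuate.
True-score variance = [9.6²·0.84 + 9.8²·0.83] − 99.7248 = 157.128 − 99.7248 = 57.4028.
Reliability = 57.4028 / 88.4752 = 0.6488.

0.6488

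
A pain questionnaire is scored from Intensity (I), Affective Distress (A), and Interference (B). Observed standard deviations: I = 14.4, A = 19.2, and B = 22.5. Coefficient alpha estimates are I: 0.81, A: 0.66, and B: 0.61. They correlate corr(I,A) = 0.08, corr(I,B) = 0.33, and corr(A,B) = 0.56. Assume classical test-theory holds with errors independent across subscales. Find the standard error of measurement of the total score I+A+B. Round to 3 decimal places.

19.031

Var(total) = 1082.25 + 741.917 = 1824.17.
True-score variance = 720.077 + 741.917 = 1461.99, so reliability = 0.8015.
Error variance = 1824.17 − 1461.99 = 362.173; SEM = √362.173 = 19.031.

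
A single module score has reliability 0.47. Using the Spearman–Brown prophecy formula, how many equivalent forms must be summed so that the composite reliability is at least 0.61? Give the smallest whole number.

k ≥ ρ*(1−ρ₁)/(ρ₁(1−ρ*)) = 0.61·0.53 / (0.47·0.39) = 1.764.
Smallest integer k = 2.

2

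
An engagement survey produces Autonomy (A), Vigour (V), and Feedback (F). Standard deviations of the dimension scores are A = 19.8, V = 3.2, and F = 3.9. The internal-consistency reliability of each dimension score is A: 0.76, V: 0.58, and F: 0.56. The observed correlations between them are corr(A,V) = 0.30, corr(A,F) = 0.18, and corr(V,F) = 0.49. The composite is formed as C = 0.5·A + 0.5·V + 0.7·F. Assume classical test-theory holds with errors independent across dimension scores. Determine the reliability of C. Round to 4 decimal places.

Var(C) = 0.5²·19.8² + 0.5²·3.2² + 0.7²·3.9² + 2·[0.25·19.8·3.2·0.30 + 0.35·19.8·3.9·0.18 + 0.35·3.2·3.9·0.49] = 108.023 + 23.5144 = 131.537.
With uncorrelated errors the cross-covariances are all true-score covariance, so they carry over unchanged; only the diagonal terms shrink to ρᵢσᵢ².
True-score variance = [0.5²·19.8²·0.76 + 0.5²·3.2²·0.58 + 0.7²·3.9²·0.56] + 23.5144 = 80.146 + 23.5144 = 103.66.
Reliability = 103.66 / 131.537 = 0.7881.

0.7881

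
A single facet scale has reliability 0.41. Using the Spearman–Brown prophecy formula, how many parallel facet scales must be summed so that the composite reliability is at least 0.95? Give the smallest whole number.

k ≥ ρ*(1−ρ₁)/(ρ₁(1−ρ*)) = 0.95·0.59 / (0.41·0.05) = 27.341.
Smallest integer k = 28.

28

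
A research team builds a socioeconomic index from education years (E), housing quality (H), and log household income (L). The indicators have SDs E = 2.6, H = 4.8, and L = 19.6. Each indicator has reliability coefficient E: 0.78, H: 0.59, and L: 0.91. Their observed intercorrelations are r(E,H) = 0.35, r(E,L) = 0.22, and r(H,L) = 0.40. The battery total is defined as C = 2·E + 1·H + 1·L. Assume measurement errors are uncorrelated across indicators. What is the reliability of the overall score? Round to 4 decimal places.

0.9126

Var(C) = 2²·2.6² + 4.8² + 19.6² + 2·[2·2.6·4.8·0.35 + 2·2.6·19.6·0.22 + 4.8·19.6·0.40] = 434.24 + 137.581 = 571.821.
Under uncorrelated errors the observed covariances equal the true-score covariances, so only the own-variance terms attenuate.
True-score variance = [2²·2.6²·0.78 + 4.8²·0.59 + 19.6²·0.91] + 137.581 = 384.27 + 137.581 = 521.851.
Reliability = 521.851 / 571.821 = 0.9126.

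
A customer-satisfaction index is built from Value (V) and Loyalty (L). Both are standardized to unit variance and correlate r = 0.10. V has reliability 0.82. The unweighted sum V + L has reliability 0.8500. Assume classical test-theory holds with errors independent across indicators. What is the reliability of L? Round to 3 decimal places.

0.850

Var(V+L) = 2 + 2·0.10 = 2.200.
True-score variance = ρ_V + ρ_L + 2·0.10, so 0.8500 = (0.82 + ρ_L + 0.20) / 2.200.
ρ_L = 0.8500·2.200 − 0.82 − 0.20 = 0.850.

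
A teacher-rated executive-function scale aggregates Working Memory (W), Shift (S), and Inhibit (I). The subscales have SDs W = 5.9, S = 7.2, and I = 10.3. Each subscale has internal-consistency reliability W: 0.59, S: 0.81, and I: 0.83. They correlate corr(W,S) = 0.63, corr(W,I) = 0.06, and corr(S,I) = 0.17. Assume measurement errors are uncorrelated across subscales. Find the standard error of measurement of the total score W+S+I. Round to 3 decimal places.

6.493

Var(total) = 192.74 + 86.0316 = 278.772.
True-score variance = 150.583 + 86.0316 = 236.615, so reliability = 0.8488.
Error variance = 278.772 − 236.615 = 42.157; SEM = √42.157 = 6.493.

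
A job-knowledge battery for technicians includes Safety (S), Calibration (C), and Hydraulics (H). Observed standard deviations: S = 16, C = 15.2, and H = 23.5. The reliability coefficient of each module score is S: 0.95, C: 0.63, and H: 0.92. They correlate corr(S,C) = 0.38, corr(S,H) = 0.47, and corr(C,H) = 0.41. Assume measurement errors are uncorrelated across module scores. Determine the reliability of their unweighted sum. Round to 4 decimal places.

Var(S+C+H) = 16² + 15.2² + 23.5² + 2·[16·15.2·0.38 + 16·23.5·0.47 + 15.2·23.5·0.41] = 1039.29 + 831.176 = 1870.47.
Under uncorrelated errors the observed covariances equal the true-score covariances, so only the own-variance terms attenuate.
True-score variance = [16²·0.95 + 15.2²·0.63 + 23.5²·0.92] + 831.176 = 896.825 + 831.176 = 1728.
Reliability = 1728 / 1870.47 = 0.9238.

0.9238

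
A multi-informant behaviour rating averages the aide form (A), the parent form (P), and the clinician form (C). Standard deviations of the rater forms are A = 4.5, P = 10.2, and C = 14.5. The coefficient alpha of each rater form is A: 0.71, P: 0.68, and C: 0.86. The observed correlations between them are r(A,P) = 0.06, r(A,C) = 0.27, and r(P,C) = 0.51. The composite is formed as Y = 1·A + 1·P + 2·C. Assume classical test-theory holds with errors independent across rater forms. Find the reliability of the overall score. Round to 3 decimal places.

Var(Y) = 4.5² + 10.2² + 2²·14.5² + 2·[4.5·10.2·0.06 + 2·4.5·14.5·0.27 + 2·10.2·14.5·0.51] = 965.29 + 377.694 = 1342.98.
Under uncorrelated errors the observed covariances equal the true-score covariances, so only the own-variance terms attenuate.
True-score variance = [4.5²·0.71 + 10.2²·0.68 + 2²·14.5²·0.86] + 377.694 = 808.385 + 377.694 = 1186.08.
Reliability = 1186.08 / 1342.98 = 0.883.

0.883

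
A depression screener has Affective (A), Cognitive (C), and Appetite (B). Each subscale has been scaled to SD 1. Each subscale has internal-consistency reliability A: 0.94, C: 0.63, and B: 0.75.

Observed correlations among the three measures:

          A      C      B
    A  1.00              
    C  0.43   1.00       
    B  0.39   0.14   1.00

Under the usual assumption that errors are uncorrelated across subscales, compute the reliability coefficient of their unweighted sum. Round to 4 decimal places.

0.8618

Var(A+C+B) = 3 + 2·[0.43 + 0.39 + 0.14] = 3 + 1.92 = 4.92.
With uncorrelated errors the cross-covariances are all true-score covariance, so they carry over unchanged; only the diagonal terms shrink to ρᵢσᵢ².
True-score variance = [0.94 + 0.63 + 0.75] + 1.92 = 2.32 + 1.92 = 4.24.
Reliability = 4.24 / 4.92 = 0.8618.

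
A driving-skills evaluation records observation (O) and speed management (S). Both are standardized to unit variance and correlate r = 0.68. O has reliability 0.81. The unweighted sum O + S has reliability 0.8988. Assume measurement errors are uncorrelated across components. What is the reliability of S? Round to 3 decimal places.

Var(O+S) = 2 + 2·0.68 = 3.360.
True-score variance = ρ_O + ρ_S + 2·0.68, so 0.8988 = (0.81 + ρ_S + 1.36) / 3.360.
ρ_S = 0.8988·3.360 − 0.81 − 1.36 = 0.850.

0.850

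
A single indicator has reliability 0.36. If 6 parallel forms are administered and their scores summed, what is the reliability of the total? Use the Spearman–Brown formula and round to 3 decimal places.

0.771

ρ_k = kρ / (1 + (k−1)ρ) = 6·0.36 / (1 + 5·0.36) = 2.160 / 2.800 = 0.771.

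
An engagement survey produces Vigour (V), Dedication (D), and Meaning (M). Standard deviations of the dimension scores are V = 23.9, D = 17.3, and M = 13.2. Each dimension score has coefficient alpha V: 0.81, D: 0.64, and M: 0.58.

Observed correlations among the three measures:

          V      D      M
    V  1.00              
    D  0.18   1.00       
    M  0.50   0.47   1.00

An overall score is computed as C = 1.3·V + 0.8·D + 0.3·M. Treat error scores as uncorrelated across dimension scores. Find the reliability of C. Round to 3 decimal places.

Var(C) = 1.3²·23.9² + 0.8²·17.3² + 0.3²·13.2² + 2·[1.04·23.9·17.3·0.18 + 0.39·23.9·13.2·0.50 + 0.24·17.3·13.2·0.47] = 1172.57 + 329.358 = 1501.93.
Because errors are independent across components, Cov(Tᵢ,Tⱼ) = Cov(Xᵢ,Xⱼ); the off-diagonal part of the true-score variance is the same as above.
True-score variance = [1.3²·23.9²·0.81 + 0.8²·17.3²·0.64 + 0.3²·13.2²·0.58] + 329.358 = 913.614 + 329.358 = 1242.97.
Reliability = 1242.97 / 1501.93 = 0.828.

0.828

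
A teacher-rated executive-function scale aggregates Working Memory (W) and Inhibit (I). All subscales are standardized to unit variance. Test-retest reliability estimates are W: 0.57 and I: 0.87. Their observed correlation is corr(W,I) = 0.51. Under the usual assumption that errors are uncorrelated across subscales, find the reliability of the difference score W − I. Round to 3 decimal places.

Var(W−I) = 1 + 1 − 2·0.51 = 2 − 1.02 = 0.98.
Because errors are independent across components, Cov(Tᵢ,Tⱼ) = Cov(Xᵢ,Xⱼ); the off-diagonal part of the true-score variance is the same as above.
True-score variance = [0.57 + 0.87] − 1.02 = 1.44 − 1.02 = 0.42.
Reliability = 0.42 / 0.98 = 0.429.

0.429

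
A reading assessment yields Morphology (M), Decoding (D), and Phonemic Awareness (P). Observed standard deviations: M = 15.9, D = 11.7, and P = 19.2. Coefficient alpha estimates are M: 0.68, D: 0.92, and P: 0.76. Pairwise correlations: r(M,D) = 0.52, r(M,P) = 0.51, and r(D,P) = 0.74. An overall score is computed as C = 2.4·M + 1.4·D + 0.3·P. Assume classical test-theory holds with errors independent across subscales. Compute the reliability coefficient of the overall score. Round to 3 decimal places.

0.821

Var(C) = 2.4²·15.9² + 1.4²·11.7² + 0.3²·19.2² + 2·[3.36·15.9·11.7·0.52 + 0.72·15.9·19.2·0.51 + 0.42·11.7·19.2·0.74] = 1757.67 + 1013.9 = 2771.56.
With uncorrelated errors the cross-covariances are all true-score covariance, so they carry over unchanged; only the diagonal terms shrink to ρᵢσᵢ².
True-score variance = [2.4²·15.9²·0.68 + 1.4²·11.7²·0.92 + 0.3²·19.2²·0.76] + 1013.9 = 1262.26 + 1013.9 = 2276.16.
Reliability = 2276.16 / 2771.56 = 0.821.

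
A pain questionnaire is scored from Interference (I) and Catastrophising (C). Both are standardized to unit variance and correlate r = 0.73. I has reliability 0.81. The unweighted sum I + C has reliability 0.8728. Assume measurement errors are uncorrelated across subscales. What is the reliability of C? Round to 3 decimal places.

0.750

Var(I+C) = 2 + 2·0.73 = 3.460.
True-score variance = ρ_I + ρ_C + 2·0.73, so 0.8728 = (0.81 + ρ_C + 1.46) / 3.460.
ρ_C = 0.8728·3.460 − 0.81 − 1.46 = 0.750.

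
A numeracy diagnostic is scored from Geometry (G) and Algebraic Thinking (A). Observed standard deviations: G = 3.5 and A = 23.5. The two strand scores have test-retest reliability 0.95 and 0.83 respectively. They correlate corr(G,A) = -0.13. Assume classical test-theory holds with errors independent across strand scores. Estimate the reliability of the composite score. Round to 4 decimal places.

0.8260

Var(G+A) = 3.5² + 23.5² + 2·[3.5·23.5·(-0.13)] = 564.5 − 21.385 = 543.115.
With uncorrelated errors the cross-covariances are all true-score covariance, so they carry over unchanged; only the diagonal terms shrink to ρᵢσᵢ².
True-score variance = [3.5²·0.95 + 23.5²·0.83] − 21.385 = 470.005 − 21.385 = 448.62.
Reliability = 448.62 / 543.115 = 0.8260.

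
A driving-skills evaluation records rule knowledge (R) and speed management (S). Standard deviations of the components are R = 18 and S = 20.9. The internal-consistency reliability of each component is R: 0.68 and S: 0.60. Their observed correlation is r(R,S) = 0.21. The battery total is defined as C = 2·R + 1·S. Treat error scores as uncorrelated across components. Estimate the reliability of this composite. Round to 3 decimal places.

0.712

Var(C) = 2²·18² + 20.9² + 2·[2·18·20.9·0.21] = 1732.81 + 316.008 = 2048.82.
Because errors are independent across components, Cov(Tᵢ,Tⱼ) = Cov(Xᵢ,Xⱼ); the off-diagonal part of the true-score variance is the same as above.
True-score variance = [2²·18²·0.68 + 20.9²·0.60] + 316.008 = 1143.37 + 316.008 = 1459.37.
Reliability = 1459.37 / 2048.82 = 0.712.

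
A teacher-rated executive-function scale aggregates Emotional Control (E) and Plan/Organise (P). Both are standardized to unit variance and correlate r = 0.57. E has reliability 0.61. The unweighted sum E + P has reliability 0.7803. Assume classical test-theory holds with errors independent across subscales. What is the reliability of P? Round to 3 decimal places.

Var(E+P) = 2 + 2·0.57 = 3.140.
True-score variance = ρ_E + ρ_P + 2·0.57, so 0.7803 = (0.61 + ρ_P + 1.14) / 3.140.
ρ_P = 0.7803·3.140 − 0.61 − 1.14 = 0.700.

0.700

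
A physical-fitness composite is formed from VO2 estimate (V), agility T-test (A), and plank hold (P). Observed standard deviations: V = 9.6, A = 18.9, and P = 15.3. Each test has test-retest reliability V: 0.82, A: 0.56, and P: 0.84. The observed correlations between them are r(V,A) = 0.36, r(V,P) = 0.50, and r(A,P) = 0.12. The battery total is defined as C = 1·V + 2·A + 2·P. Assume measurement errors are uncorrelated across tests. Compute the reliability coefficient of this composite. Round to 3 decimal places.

0.758

Var(C) = 9.6² + 2²·18.9² + 2²·15.3² + 2·[2·9.6·18.9·0.36 + 2·9.6·15.3·0.50 + 4·18.9·15.3·0.12] = 2457.36 + 832.637 = 3290.
With uncorrelated errors the cross-covariances are all true-score covariance, so they carry over unchanged; only the diagonal terms shrink to ρᵢσᵢ².
True-score variance = [9.6²·0.82 + 2²·18.9²·0.56 + 2²·15.3²·0.84] + 832.637 = 1662.26 + 832.637 = 2494.9.
Reliability = 2494.9 / 3290 = 0.758.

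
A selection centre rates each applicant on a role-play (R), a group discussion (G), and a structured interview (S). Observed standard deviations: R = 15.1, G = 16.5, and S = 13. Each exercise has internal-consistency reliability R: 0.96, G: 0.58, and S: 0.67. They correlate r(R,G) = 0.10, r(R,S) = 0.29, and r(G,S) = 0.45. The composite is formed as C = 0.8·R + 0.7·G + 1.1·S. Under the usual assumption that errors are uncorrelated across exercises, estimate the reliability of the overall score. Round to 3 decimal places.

0.830

Var(C) = 0.8²·15.1² + 0.7²·16.5² + 1.1²·13² + 2·[0.56·15.1·16.5·0.10 + 0.88·15.1·13·0.29 + 0.77·16.5·13·0.45] = 483.819 + 276.745 = 760.564.
Because errors are independent across components, Cov(Tᵢ,Tⱼ) = Cov(Xᵢ,Xⱼ); the off-diagonal part of the true-score variance is the same as above.
True-score variance = [0.8²·15.1²·0.96 + 0.7²·16.5²·0.58 + 1.1²·13²·0.67] + 276.745 = 354.471 + 276.745 = 631.216.
Reliability = 631.216 / 760.564 = 0.830.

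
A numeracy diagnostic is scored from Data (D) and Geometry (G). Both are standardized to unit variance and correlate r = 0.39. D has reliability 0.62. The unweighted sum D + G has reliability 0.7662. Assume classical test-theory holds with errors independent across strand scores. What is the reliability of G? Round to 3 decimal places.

0.730

Var(D+G) = 2 + 2·0.39 = 2.780.
True-score variance = ρ_D + ρ_G + 2·0.39, so 0.7662 = (0.62 + ρ_G + 0.78) / 2.780.
ρ_G = 0.7662·2.780 − 0.62 − 0.78 = 0.730.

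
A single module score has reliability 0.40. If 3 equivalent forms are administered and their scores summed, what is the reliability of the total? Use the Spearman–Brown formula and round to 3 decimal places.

0.667

ρ_k = kρ / (1 + (k−1)ρ) = 3·0.40 / (1 + 2·0.40) = 1.200 / 1.800 = 0.667.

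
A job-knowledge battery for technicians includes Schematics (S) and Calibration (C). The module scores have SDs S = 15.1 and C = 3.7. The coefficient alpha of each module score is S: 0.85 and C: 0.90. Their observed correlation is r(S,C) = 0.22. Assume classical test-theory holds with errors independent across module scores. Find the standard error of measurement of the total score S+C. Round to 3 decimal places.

Var(total) = 241.7 + 24.5828 = 266.283.
True-score variance = 206.129 + 24.5828 = 230.712, so reliability = 0.8664.
Error variance = 266.283 − 230.712 = 35.5705; SEM = √35.5705 = 5.964.

5.964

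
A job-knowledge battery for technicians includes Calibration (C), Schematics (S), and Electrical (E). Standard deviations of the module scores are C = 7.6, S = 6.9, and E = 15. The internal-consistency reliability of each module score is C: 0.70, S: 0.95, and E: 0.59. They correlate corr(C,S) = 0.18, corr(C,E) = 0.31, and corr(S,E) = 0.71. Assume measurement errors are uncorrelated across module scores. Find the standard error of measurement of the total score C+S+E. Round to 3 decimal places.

10.581

Var(total) = 330.37 + 236.528 = 566.898.
True-score variance = 218.411 + 236.528 = 454.94, so reliability = 0.8025.
Error variance = 566.898 − 454.94 = 111.959; SEM = √111.959 = 10.581.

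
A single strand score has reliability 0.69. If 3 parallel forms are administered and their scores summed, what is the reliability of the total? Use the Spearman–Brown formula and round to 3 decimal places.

ρ_k = kρ / (1 + (k−1)ρ) = 3·0.69 / (1 + 2·0.69) = 2.070 / 2.380 = 0.870.

0.870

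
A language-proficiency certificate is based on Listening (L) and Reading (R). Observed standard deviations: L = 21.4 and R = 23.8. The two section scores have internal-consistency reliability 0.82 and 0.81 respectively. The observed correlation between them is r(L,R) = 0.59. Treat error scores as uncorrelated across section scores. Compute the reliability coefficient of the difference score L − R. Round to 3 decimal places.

0.551

Var(L−R) = 21.4² + 23.8² − 2·21.4·23.8·0.59 = 1024.4 − 600.998 = 423.402.
With uncorrelated errors the cross-covariances are all true-score covariance, so they carry over unchanged; only the diagonal terms shrink to ρᵢσᵢ².
True-score variance = [21.4²·0.82 + 23.8²·0.81] − 600.998 = 834.344 − 600.998 = 233.346.
Reliability = 233.346 / 423.402 = 0.551.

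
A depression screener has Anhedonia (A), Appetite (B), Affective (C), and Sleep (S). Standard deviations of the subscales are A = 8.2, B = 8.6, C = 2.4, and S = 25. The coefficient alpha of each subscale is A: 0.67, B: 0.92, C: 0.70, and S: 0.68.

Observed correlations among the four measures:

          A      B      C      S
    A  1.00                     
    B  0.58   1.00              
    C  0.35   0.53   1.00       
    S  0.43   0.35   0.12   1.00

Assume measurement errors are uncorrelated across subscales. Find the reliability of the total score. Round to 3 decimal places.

Var(A+B+C+S) = 8.2² + 8.6² + 2.4² + 25² + 2·[8.2·8.6·0.58 + 8.2·2.4·0.35 + 8.2·25·0.43 + 8.6·2.4·0.53 + 8.6·25·0.35 + 2.4·25·0.12] = 771.96 + 458.658 = 1230.62.
Under uncorrelated errors the observed covariances equal the true-score covariances, so only the own-variance terms attenuate.
True-score variance = [8.2²·0.67 + 8.6²·0.92 + 2.4²·0.70 + 25²·0.68] + 458.658 = 542.126 + 458.658 = 1000.78.
Reliability = 1000.78 / 1230.62 = 0.813.

0.813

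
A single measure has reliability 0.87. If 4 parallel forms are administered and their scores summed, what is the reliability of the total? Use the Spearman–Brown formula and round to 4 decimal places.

ρ_k = kρ / (1 + (k−1)ρ) = 4·0.87 / (1 + 3·0.87) = 3.480 / 3.610 = 0.9640.

0.9640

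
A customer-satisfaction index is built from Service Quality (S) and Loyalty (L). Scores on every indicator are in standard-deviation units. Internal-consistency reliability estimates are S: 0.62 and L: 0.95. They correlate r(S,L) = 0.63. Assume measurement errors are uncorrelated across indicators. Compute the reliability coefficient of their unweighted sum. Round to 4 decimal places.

Var(S+L) = 2 + 2·[0.63] = 2 + 1.26 = 3.26.
Because errors are independent across components, Cov(Tᵢ,Tⱼ) = Cov(Xᵢ,Xⱼ); the off-diagonal part of the true-score variance is the same as above.
True-score variance = [0.62 + 0.95] + 1.26 = 1.57 + 1.26 = 2.83.
Reliability = 2.83 / 3.26 = 0.8681.

0.8681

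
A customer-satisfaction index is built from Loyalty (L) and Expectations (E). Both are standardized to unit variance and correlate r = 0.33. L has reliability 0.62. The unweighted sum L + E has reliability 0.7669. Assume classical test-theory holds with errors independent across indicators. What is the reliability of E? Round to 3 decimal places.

0.760

Var(L+E) = 2 + 2·0.33 = 2.660.
True-score variance = ρ_L + ρ_E + 2·0.33, so 0.7669 = (0.62 + ρ_E + 0.66) / 2.660.
ρ_E = 0.7669·2.660 − 0.62 − 0.66 = 0.760.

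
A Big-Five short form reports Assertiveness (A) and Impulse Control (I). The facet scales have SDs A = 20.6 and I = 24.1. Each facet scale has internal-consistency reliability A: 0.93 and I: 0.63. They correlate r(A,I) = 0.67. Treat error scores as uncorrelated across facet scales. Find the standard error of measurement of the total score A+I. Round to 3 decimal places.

Var(total) = 1005.17 + 665.256 = 1670.43.
True-score variance = 760.565 + 665.256 = 1425.82, so reliability = 0.8536.
Error variance = 1670.43 − 1425.82 = 244.605; SEM = √244.605 = 15.640.

15.640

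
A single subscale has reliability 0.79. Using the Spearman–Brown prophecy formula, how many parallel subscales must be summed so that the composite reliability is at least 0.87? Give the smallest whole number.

2

k ≥ ρ*(1−ρ₁)/(ρ₁(1−ρ*)) = 0.87·0.21 / (0.79·0.13) = 1.779.
Smallest integer k = 2.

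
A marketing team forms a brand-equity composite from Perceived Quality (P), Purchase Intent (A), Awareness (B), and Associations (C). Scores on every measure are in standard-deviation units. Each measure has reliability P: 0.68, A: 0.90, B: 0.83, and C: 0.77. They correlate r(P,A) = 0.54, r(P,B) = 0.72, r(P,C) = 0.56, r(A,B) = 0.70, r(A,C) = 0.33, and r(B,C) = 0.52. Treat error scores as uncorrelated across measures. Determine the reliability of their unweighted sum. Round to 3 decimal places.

0.924

Var(P+A+B+C) = 4 + 2·[0.54 + 0.72 + 0.56 + 0.70 + 0.33 + 0.52] = 4 + 6.74 = 10.74.
With uncorrelated errors the cross-covariances are all true-score covariance, so they carry over unchanged; only the diagonal terms shrink to ρᵢσᵢ².
True-score variance = [0.68 + 0.90 + 0.83 + 0.77] + 6.74 = 3.18 + 6.74 = 9.92.
Reliability = 9.92 / 10.74 = 0.924.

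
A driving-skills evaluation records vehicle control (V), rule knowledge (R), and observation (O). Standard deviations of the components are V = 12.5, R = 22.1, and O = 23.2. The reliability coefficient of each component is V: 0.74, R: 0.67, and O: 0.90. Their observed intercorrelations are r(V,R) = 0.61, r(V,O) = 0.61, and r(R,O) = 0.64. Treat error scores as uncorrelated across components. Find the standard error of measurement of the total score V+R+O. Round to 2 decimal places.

15.99

Var(total) = 1182.9 + 1347.11 = 2530.01.
True-score variance = 927.276 + 1347.11 = 2274.38, so reliability = 0.8990.
Error variance = 2530.01 − 2274.38 = 255.624; SEM = √255.624 = 15.99.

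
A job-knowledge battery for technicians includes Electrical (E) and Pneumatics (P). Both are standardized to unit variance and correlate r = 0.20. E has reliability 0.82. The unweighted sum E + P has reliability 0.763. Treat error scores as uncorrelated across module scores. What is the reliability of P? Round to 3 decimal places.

0.611

Var(E+P) = 2 + 2·0.20 = 2.400.
True-score variance = ρ_E + ρ_P + 2·0.20, so 0.763 = (0.82 + ρ_P + 0.40) / 2.400.
ρ_P = 0.763·2.400 − 0.82 − 0.40 = 0.611.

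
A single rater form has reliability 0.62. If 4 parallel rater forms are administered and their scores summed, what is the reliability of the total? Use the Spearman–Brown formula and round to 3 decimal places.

ρ_k = kρ / (1 + (k−1)ρ) = 4·0.62 / (1 + 3·0.62) = 2.480 / 2.860 = 0.867.

0.867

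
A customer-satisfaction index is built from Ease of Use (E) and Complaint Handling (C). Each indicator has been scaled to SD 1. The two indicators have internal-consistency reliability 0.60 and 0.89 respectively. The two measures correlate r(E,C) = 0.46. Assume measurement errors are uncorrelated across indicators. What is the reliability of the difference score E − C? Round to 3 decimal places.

Var(E−C) = 1 + 1 − 2·0.46 = 2 − 0.92 = 1.08.
Because errors are independent across components, Cov(Tᵢ,Tⱼ) = Cov(Xᵢ,Xⱼ); the off-diagonal part of the true-score variance is the same as above.
True-score variance = [0.60 + 0.89] − 0.92 = 1.49 − 0.92 = 0.57.
Reliability = 0.57 / 1.08 = 0.528.

0.528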